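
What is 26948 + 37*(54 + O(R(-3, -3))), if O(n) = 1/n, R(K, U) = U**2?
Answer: 260551/9 ≈ 28950.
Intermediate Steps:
26948 + 37*(54 + O(R(-3, -3))) = 26948 + 37*(54 + 1/((-3)**2)) = 26948 + 37*(54 + 1/9) = 26948 + 37*(487/9) = 26948 + 18019/9 = 260551/9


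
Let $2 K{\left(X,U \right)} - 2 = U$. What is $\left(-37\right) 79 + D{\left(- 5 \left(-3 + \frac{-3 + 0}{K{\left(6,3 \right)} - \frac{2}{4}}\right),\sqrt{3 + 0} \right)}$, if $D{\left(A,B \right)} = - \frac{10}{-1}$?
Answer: $-2913$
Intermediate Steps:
$K{\left(X,U \right)} = 1 + \frac{U}{2}$
$D{\left(A,B \right)} = 10$ ($D{\left(A,B \right)} = \left(-10\right) \left(-1\right) = 10$)
$\left(-37\right) 79 + D{\left(- 5 \left(-3 + \frac{-3 + 0}{K{\left(6,3 \right)} - \frac{2}{4}}\right),\sqrt{3 + 0} \right)} = \left(-37\right) 79 + 10 = -2923 + 10 = -2913$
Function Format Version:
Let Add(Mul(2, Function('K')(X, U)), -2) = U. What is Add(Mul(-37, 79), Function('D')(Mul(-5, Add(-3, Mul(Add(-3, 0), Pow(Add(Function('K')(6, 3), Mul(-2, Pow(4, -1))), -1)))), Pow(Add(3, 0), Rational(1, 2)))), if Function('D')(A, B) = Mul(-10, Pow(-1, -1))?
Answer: -2913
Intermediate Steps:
Function('K')(X, U) = Add(1, Mul(Rational(1, 2), U))
Function('D')(A, B) = 10 (Function('D')(A, B) = Mul(-10, -1) = 10)
Add(Mul(-37, 79), Function('D')(Mul(-5, Add(-3, Mul(Add(-3, 0), Pow(Add(Function('K')(6, 3), Mul(-2, Pow(4, -1))), -1)))), Pow(Add(3, 0), Rational(1, 2)))) = Add(Mul(-37, 79), 10) = Add(-2923, 10) = -2913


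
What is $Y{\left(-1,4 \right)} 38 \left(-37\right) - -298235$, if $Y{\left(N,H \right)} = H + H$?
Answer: $286987$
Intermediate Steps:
$Y{\left(N,H \right)} = 2 H$
$Y{\left(-1,4 \right)} 38 \left(-37\right) - -298235 = 2 \cdot 4 \cdot 38 \left(-37\right) - -298235 = 8 \cdot 38 \left(-37\right) + 298235 = 304 \left(-37\right) + 298235 = -11248 + 298235 = 286987$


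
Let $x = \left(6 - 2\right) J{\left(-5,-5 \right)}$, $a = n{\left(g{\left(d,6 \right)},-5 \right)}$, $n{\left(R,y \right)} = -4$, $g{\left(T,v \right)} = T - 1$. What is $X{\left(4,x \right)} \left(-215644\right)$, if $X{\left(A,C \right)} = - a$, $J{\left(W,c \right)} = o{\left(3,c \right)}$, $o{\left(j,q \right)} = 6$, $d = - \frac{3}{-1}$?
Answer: $-862576$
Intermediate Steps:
$d = 3$ ($d = \left(-3\right) \left(-1\right) = 3$)
$g{\left(T,v \right)} = -1 + T$
$a = -4$
$J{\left(W,c \right)} = 6$
$x = 24$ ($x = \left(6 - 2\right) 6 = 4 \cdot 6 = 24$)
$X{\left(A,C \right)} = 4$ ($X{\left(A,C \right)} = \left(-1\right) \left(-4\right) = 4$)
$X{\left(4,x \right)} \left(-215644\right) = 4 \left(-215644\right) = -862576$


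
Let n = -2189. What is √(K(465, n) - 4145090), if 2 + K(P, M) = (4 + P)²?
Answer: I*√3925131 ≈ 1981.2*I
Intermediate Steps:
K(P, M) = -2 + (4 + P)²
√(K(465, n) - 4145090) = √((-2 + (4 + 465)²) - 4145090) = √((-2 + 469²) - 4145090) = √((-2 + 219961) - 4145090) = √(219959 - 4145090) = √(-3925131) = I*√3925131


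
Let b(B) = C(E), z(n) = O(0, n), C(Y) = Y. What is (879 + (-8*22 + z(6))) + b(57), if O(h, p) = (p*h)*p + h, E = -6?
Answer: 697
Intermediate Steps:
O(h, p) = h + h*p² (O(h, p) = (h*p)*p + h = h*p² + h = h + h*p²)
z(n) = 0 (z(n) = 0*(1 + n²) = 0)
b(B) = -6
(879 + (-8*22 + z(6))) + b(57) = (879 + (-8*22 + 0)) - 6 = (879 + (-176 + 0)) - 6 = (879 - 176) - 6 = 703 - 6 = 697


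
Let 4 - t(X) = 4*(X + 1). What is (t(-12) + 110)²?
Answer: 24964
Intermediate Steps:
t(X) = -4*X (t(X) = 4 - 4*(X + 1) = 4 - 4*(1 + X) = 4 - (4 + 4*X) = 4 + (-4 - 4*X) = -4*X)
(t(-12) + 110)² = (-4*(-12) + 110)² = (48 + 110)² = 158² = 24964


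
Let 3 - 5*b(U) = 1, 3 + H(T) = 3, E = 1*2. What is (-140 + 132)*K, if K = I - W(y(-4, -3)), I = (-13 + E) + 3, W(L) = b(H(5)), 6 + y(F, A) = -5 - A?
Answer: 336/5 ≈ 67.200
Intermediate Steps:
y(F, A) = -11 - A (y(F, A) = -6 + (-5 - A) = -11 - A)
E = 2
H(T) = 0 (H(T) = -3 + 3 = 0)
b(U) = ⅖ (b(U) = ⅗ - ⅕*1 = ⅗ - ⅕ = ⅖)
W(L) = ⅖
I = -8 (I = (-13 + 2) + 3 = -11 + 3 = -8)
K = -42/5 (K = -8 - 1*⅖ = -8 - ⅖ = -42/5 ≈ -8.4000)
(-140 + 132)*K = (-140 + 132)*(-42/5) = -8*(-42/5) = 336/5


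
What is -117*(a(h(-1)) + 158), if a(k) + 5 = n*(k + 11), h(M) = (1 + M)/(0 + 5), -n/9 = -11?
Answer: -145314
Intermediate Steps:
n = 99 (n = -9*(-11) = 99)
h(M) = ⅕ + M/5 (h(M) = (1 + M)/5 = (1 + M)*(⅕) = ⅕ + M/5)
a(k) = 1084 + 99*k (a(k) = -5 + 99*(k + 11) = -5 + 99*(11 + k) = -5 + (1089 + 99*k) = 1084 + 99*k)
-117*(a(h(-1)) + 158) = -117*((1084 + 99*(⅕ + (⅕)*(-1))) + 158) = -117*((1084 + 99*(⅕ - ⅕)) + 158) = -117*((1084 + 99*0) + 158) = -117*((1084 + 0) + 158) = -117*(1084 + 158) = -117*1242 = -145314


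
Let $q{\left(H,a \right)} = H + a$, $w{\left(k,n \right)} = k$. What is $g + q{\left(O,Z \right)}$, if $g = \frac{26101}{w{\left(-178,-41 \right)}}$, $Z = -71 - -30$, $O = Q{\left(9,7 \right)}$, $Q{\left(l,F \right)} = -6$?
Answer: $- \frac{34467}{178} \approx -193.63$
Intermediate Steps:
$O = -6$
$Z = -41$ ($Z = -71 + 30 = -41$)
$g = - \frac{26101}{178}$ ($g = \frac{26101}{-178} = 26101 \left(- \frac{1}{178}\right) = - \frac{26101}{178} \approx -146.63$)
$g + q{\left(O,Z \right)} = - \frac{26101}{178} - 47 = - \frac{34467}{178}$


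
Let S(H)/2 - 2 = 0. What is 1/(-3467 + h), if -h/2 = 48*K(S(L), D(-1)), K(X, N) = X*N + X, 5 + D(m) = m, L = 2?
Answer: -1/1547 ≈ -0.00064641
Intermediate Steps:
S(H) = 4 (S(H) = 4 + 2*0 = 4 + 0 = 4)
D(m) = -5 + m
K(X, N) = X + N*X (K(X, N) = N*X + X = X + N*X)
h = 1920 (h = -96*4*(1 + (-5 - 1)) = -96*4*(1 - 6) = -96*4*(-5) = -96*(-20) = -2*(-960) = 1920)
1/(-3467 + h) = 1/(-3467 + 1920) = 1/(-1547) = -1/1547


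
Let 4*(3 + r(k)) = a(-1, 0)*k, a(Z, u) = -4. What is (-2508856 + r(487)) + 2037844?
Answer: -471502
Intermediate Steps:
r(k) = -3 - k (r(k) = -3 + (-4*k)/4 = -3 - k)
(-2508856 + r(487)) + 2037844 = (-2508856 + (-3 - 1*487)) + 2037844 = (-2508856 + (-3 - 487)) + 2037844 = (-2508856 - 490) + 2037844 = -2509346 + 2037844 = -471502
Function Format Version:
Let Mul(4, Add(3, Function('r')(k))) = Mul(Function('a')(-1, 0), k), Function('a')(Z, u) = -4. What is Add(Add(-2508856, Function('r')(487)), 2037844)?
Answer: -471502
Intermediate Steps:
Function('r')(k) = Add(-3, Mul(-1, k)) (Function('r')(k) = Add(-3, Mul(Rational(1, 4), Mul(-4, k))) = Add(-3, Mul(-1, k)))
Add(Add(-2508856, Function('r')(487)), 2037844) = Add(Add(-2508856, Add(-3, Mul(-1, 487))), 2037844) = Add(Add(-2508856, Add(-3, -487)), 2037844) = Add(Add(-2508856, -490), 2037844) = Add(-2509346, 2037844) = -471502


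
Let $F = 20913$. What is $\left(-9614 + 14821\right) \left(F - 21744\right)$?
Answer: $-4327017$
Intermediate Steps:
$\left(-9614 + 14821\right) \left(F - 21744\right) = \left(-9614 + 14821\right) \left(20913 - 21744\right) = 5207 \left(-831\right) = -4327017$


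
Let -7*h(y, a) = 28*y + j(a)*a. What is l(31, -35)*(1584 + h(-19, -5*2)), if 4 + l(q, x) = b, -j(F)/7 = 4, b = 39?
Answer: 56700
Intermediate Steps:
j(F) = -28 (j(F) = -7*4 = -28)
l(q, x) = 35 (l(q, x) = -4 + 39 = 35)
h(y, a) = -4*y + 4*a (h(y, a) = -(28*y - 28*a)/7 = -(-28*a + 28*y)/7 = -4*y + 4*a)
l(31, -35)*(1584 + h(-19, -5*2)) = 35*(1584 + (-4*(-19) + 4*(-5*2))) = 35*(1584 + (76 + 4*(-10))) = 35*(1584 + (76 - 40)) = 35*(1584 + 36) = 35*1620 = 56700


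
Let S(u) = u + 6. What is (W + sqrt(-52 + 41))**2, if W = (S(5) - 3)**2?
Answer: (64 + I*sqrt(11))**2 ≈ 4085.0 + 424.53*I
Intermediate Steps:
S(u) = 6 + u
W = 64 (W = ((6 + 5) - 3)**2 = (11 - 3)**2 = 8**2 = 64)
(W + sqrt(-52 + 41))**2 = (64 + sqrt(-52 + 41))**2 = (64 + sqrt(-11))**2 = (64 + I*sqrt(11))**2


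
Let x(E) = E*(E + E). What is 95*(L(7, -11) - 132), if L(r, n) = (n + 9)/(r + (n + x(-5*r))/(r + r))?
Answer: -31816640/2537 ≈ -12541.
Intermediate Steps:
x(E) = 2*E² (x(E) = E*(2*E) = 2*E²)
L(r, n) = (9 + n)/(r + (n + 50*r²)/(2*r)) (L(r, n) = (n + 9)/(r + (n + 2*(-5*r)²)/(r + r)) = (9 + n)/(r + (n + 2*(25*r²))/((2*r))) = (9 + n)/(r + (n + 50*r²)*(1/(2*r))) = (9 + n)/(r + (n + 50*r²)/(2*r)))
95*(L(7, -11) - 132) = 95*(2*7*(9 - 11)/(-11 + 52*7²) - 132) = 95*(2*7*(-2)/(-11 + 52*49) - 132) = 95*(2*7*(-2)/(-11 + 2548) - 132) = 95*(2*7*(-2)/2537 - 132) = 95*(2*7*(1/2537)*(-2) - 132) = 95*(-28/2537 - 132) = 95*(-334912/2537) = -31816640/2537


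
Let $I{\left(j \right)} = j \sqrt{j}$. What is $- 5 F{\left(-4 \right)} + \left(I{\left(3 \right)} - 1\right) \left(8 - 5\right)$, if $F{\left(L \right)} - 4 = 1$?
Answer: $-28 + 9 \sqrt{3} \approx -12.412$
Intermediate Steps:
$I{\left(j \right)} = j^{\frac{3}{2}}$
$F{\left(L \right)} = 5$ ($F{\left(L \right)} = 4 + 1 = 5$)
$- 5 F{\left(-4 \right)} + \left(I{\left(3 \right)} - 1\right) \left(8 - 5\right) = \left(-5\right) 5 + \left(3^{\frac{3}{2}} - 1\right) \left(8 - 5\right) = -25 + \left(3 \sqrt{3} - 1\right) 3 = -25 + \left(-1 + 3 \sqrt{3}\right) 3 = -25 - \left(3 - 9 \sqrt{3}\right) = -28 + 9 \sqrt{3}$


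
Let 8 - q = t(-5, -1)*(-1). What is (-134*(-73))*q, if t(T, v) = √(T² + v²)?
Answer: 78256 + 9782*√26 ≈ 1.2813e+5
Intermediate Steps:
q = 8 + √26 (q = 8 - √((-5)² + (-1)²)*(-1) = 8 - √(25 + 1)*(-1) = 8 - √26*(-1) = 8 - (-1)*√26 = 8 + √26 ≈ 13.099)
(-134*(-73))*q = (-134*(-73))*(8 + √26) = 9782*(8 + √26) = 78256 + 9782*√26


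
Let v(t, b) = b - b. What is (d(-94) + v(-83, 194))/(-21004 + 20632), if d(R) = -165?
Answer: 55/124 ≈ 0.44355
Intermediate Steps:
v(t, b) = 0
(d(-94) + v(-83, 194))/(-21004 + 20632) = (-165 + 0)/(-21004 + 20632) = -165/(-372) = -165*(-1/372) = 55/124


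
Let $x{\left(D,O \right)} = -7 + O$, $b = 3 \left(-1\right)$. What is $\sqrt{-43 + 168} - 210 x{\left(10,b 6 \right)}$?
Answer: $5250 + 5 \sqrt{5} \approx 5261.2$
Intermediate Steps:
$b = -3$
$\sqrt{-43 + 168} - 210 x{\left(10,b 6 \right)} = \sqrt{-43 + 168} - 210 \left(-7 - 18\right) = \sqrt{125} - 210 \left(-7 - 18\right) = 5 \sqrt{5} - -5250 = 5 \sqrt{5} + 5250 = 5250 + 5 \sqrt{5}$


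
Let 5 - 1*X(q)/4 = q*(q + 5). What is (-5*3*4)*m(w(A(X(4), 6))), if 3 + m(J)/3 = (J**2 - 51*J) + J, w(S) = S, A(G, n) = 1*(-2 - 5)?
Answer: -71280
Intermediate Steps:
X(q) = 20 - 4*q*(5 + q) (X(q) = 20 - 4*q*(q + 5) = 20 - 4*q*(5 + q))
A(G, n) = -7 (A(G, n) = 1*(-7) = -7)
m(J) = -9 - 150*J + 3*J**2 (m(J) = -9 + 3*((J**2 - 51*J) + J) = -9 + 3*(J**2 - 50*J) = -9 + (-150*J + 3*J**2) = -9 - 150*J + 3*J**2)
(-5*3*4)*m(w(A(X(4), 6))) = (-5*3*4)*(-9 - 150*(-7) + 3*(-7)**2) = (-15*4)*(-9 + 1050 + 3*49) = -60*(-9 + 1050 + 147) = -60*1188 = -71280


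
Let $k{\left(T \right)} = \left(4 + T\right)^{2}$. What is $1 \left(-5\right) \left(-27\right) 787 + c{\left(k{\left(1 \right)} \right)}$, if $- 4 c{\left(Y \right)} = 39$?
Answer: $\frac{424941}{4} \approx 1.0624 \cdot 10^{5}$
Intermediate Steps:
$c{\left(Y \right)} = - \frac{39}{4}$ ($c{\left(Y \right)} = \left(- \frac{1}{4}\right) 39 = - \frac{39}{4}$)
$1 \left(-5\right) \left(-27\right) 787 + c{\left(k{\left(1 \right)} \right)} = 1 \left(-5\right) \left(-27\right) 787 - \frac{39}{4} = \left(-5\right) \left(-27\right) 787 - \frac{39}{4} = 135 \cdot 787 - \frac{39}{4} = 106245 - \frac{39}{4} = \frac{424941}{4}$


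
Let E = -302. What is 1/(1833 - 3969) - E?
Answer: 645071/2136 ≈ 302.00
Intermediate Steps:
1/(1833 - 3969) - E = 1/(1833 - 3969) - 1*(-302) = 1/(-2136) + 302 = -1/2136 + 302 = 645071/2136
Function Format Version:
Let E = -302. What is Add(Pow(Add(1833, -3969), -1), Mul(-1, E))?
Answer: Rational(645071, 2136) ≈ 302.00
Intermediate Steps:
Add(Pow(Add(1833, -3969), -1), Mul(-1, E)) = Add(Pow(Add(1833, -3969), -1), Mul(-1, -302)) = Add(Pow(-2136, -1), 302) = Add(Rational(-1, 2136), 302) = Rational(645071, 2136)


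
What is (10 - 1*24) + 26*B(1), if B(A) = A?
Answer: 12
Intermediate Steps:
(10 - 1*24) + 26*B(1) = (10 - 1*24) + 26*1 = (10 - 24) + 26 = -14 + 26 = 12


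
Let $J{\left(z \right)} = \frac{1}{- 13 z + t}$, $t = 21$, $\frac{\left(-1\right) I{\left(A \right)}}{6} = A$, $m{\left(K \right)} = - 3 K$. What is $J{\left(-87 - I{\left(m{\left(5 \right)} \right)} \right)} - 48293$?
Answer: $- \frac{112136345}{2322} \approx -48293.0$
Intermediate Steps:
$I{\left(A \right)} = - 6 A$
$J{\left(z \right)} = \frac{1}{21 - 13 z}$ ($J{\left(z \right)} = \frac{1}{- 13 z + 21} = \frac{1}{21 - 13 z}$)
$J{\left(-87 - I{\left(m{\left(5 \right)} \right)} \right)} - 48293 = - \frac{1}{-21 + 13 \left(-87 - - 6 \left(\left(-3\right) 5\right)\right)} - 48293 = - \frac{1}{-21 + 13 \left(-87 - \left(-6\right) \left(-15\right)\right)} - 48293 = - \frac{1}{-21 + 13 \left(-87 - 90\right)} - 48293 = - \frac{1}{-21 + 13 \left(-177\right)} - 48293 = - \frac{1}{-21 - 2301} - 48293 = - \frac{1}{-2322} - 48293 = \left(-1\right) \left(- \frac{1}{2322}\right) - 48293 = \frac{1}{2322} - 48293 = - \frac{112136345}{2322}$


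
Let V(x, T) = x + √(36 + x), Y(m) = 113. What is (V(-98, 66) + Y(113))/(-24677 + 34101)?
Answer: 15/9424 + I*√62/9424 ≈ 0.0015917 + 0.00083553*I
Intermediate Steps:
(V(-98, 66) + Y(113))/(-24677 + 34101) = ((-98 + √(36 - 98)) + 113)/(-24677 + 34101) = ((-98 + √(-62)) + 113)/9424 = ((-98 + I*√62) + 113)*(1/9424) = (15 + I*√62)*(1/9424) = 15/9424 + I*√62/9424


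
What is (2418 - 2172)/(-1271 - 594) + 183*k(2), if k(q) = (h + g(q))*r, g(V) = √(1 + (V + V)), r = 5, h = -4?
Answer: -6826146/1865 + 915*√5 ≈ -1614.1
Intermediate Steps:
g(V) = √(1 + 2*V)
k(q) = -20 + 5*√(1 + 2*q) (k(q) = (-4 + √(1 + 2*q))*5 = -20 + 5*√(1 + 2*q))
(2418 - 2172)/(-1271 - 594) + 183*k(2) = (2418 - 2172)/(-1271 - 594) + 183*(-20 + 5*√(1 + 2*2)) = 246/(-1865) + 183*(-20 + 5*√(1 + 4)) = 246*(-1/1865) + 183*(-20 + 5*√5) = -246/1865 + (-3660 + 915*√5) = -6826146/1865 + 915*√5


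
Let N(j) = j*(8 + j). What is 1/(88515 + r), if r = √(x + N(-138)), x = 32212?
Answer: 88515/7834855073 - 2*√12538/7834855073 ≈ 1.1269e-5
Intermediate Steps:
r = 2*√12538 (r = √(32212 - 138*(8 - 138)) = √(32212 - 138*(-130)) = √(32212 + 17940) = √50152 = 2*√12538 ≈ 223.95)
1/(88515 + r) = 1/(88515 + 2*√12538)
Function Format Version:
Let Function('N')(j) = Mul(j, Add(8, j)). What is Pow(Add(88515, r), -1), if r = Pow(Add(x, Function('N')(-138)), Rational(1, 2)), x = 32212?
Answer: Add(Rational(88515, 7834855073), Mul(Rational(-2, 7834855073), Pow(12538, Rational(1, 2)))) ≈ 1.1269e-5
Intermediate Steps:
r = Mul(2, Pow(12538, Rational(1, 2))) (r = Pow(Add(32212, Mul(-138, Add(8, -138))), Rational(1, 2)) = Pow(Add(32212, Mul(-138, -130)), Rational(1, 2)) = Pow(Add(32212, 17940), Rational(1, 2)) = Pow(50152, Rational(1, 2)) = Mul(2, Pow(12538, Rational(1, 2))) ≈ 223.95)
Pow(Add(88515, r), -1) = Pow(Add(88515, Mul(2, Pow(12538, Rational(1, 2)))), -1)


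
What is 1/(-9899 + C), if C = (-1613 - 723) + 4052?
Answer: -1/8183 ≈ -0.00012220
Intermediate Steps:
C = 1716 (C = -2336 + 4052 = 1716)
1/(-9899 + C) = 1/(-9899 + 1716) = 1/(-8183) = -1/8183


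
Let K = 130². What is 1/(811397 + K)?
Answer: 1/828297 ≈ 1.2073e-6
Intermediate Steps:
K = 16900
1/(811397 + K) = 1/(811397 + 16900) = 1/828297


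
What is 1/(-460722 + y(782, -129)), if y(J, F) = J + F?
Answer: -1/460069 ≈ -2.1736e-6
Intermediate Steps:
y(J, F) = F + J
1/(-460722 + y(782, -129)) = 1/(-460722 + (-129 + 782)) = 1/(-460722 + 653) = 1/(-460069) = -1/460069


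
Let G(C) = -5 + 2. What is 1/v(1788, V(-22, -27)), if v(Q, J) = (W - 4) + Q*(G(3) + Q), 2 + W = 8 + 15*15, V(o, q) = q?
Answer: 1/3191807 ≈ 3.1330e-7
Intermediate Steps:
G(C) = -3
W = 231 (W = -2 + (8 + 15*15) = -2 + (8 + 225) = -2 + 233 = 231)
v(Q, J) = 227 + Q*(-3 + Q) (v(Q, J) = (231 - 4) + Q*(-3 + Q) = 227 + Q*(-3 + Q))
1/v(1788, V(-22, -27)) = 1/(227 + 1788² - 3*1788) = 1/(227 + 3196944 - 5364) = 1/3191807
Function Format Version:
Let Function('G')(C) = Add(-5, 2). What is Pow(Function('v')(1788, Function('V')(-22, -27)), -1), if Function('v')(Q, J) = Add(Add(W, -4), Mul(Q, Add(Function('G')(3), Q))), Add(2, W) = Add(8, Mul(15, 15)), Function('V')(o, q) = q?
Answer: Rational(1, 3191807) ≈ 3.1330e-7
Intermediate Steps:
Function('G')(C) = -3
W = 231 (W = Add(-2, Add(8, Mul(15, 15))) = Add(-2, Add(8, 225)) = Add(-2, 233) = 231)
Function('v')(Q, J) = Add(227, Mul(Q, Add(-3, Q))) (Function('v')(Q, J) = Add(Add(231, -4), Mul(Q, Add(-3, Q))) = Add(227, Mul(Q, Add(-3, Q))))
Pow(Function('v')(1788, Function('V')(-22, -27)), -1) = Pow(Add(227, Pow(1788, 2), Mul(-3, 1788)), -1) = Pow(Add(227, 3196944, -5364), -1) = Pow(3191807, -1) = Rational(1, 3191807)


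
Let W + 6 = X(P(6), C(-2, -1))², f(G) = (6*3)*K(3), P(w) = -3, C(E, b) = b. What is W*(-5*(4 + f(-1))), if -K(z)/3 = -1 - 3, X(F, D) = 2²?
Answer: -11000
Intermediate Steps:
X(F, D) = 4
K(z) = 12 (K(z) = -3*(-1 - 3) = -3*(-4) = 12)
f(G) = 216 (f(G) = (6*3)*12 = 18*12 = 216)
W = 10 (W = -6 + 4² = -6 + 16 = 10)
W*(-5*(4 + f(-1))) = 10*(-5*(4 + 216)) = 10*(-5*220) = 10*(-1100) = -11000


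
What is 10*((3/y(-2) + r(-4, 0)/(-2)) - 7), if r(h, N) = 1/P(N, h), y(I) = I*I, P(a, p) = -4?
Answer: -245/4 ≈ -61.250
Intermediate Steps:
y(I) = I²
r(h, N) = -¼ (r(h, N) = 1/(-4) = -¼)
10*((3/y(-2) + r(-4, 0)/(-2)) - 7) = 10*((3/((-2)²) - ¼/(-2)) - 7) = 10*((3/4 - ¼*(-½)) - 7) = 10*((3*(¼) + ⅛) - 7) = 10*((¾ + ⅛) - 7) = 10*(7/8 - 7) = 10*(-49/8) = -245/4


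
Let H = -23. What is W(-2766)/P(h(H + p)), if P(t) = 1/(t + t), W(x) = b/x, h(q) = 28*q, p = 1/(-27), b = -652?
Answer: -11355232/37341 ≈ -304.10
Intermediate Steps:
p = -1/27 ≈ -0.037037
W(x) = -652/x
P(t) = 1/(2*t)
W(-2766)/P(h(H + p)) = (-652/(-2766))/((1/(2*((28*(-23 - 1/27)))))) = (-652*(-1/2766))/((1/(2*((28*(-622/27)))))) = 326/(1383*((1/(2*(-17416/27))))) = 326/(1383*(((1/2)*(-27/17416)))) = 326/(1383*(-27/34832)) = (326/1383)*(-34832/27) = -11355232/37341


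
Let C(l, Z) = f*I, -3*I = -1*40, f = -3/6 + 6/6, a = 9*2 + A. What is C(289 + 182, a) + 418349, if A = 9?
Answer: 1255067/3 ≈ 4.1836e+5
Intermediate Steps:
a = 27 (a = 9*2 + 9 = 18 + 9 = 27)
f = 1/2 (f = -3*1/6 + 6*(1/6) = -1/2 + 1 = 1/2 ≈ 0.50000)
I = 40/3 (I = -(-1)*40/3 = -1/3*(-40) = 40/3 ≈ 13.333)
C(l, Z) = 20/3 (C(l, Z) = (1/2)*(40/3) = 20/3)
C(289 + 182, a) + 418349 = 20/3 + 418349 = 1255067/3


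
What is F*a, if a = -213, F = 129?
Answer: -27477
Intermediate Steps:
F*a = 129*(-213) = -27477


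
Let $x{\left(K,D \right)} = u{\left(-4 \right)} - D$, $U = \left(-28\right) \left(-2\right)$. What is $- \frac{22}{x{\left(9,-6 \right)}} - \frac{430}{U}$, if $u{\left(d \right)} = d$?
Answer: $- \frac{523}{28} \approx -18.679$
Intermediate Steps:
$U = 56$
$x{\left(K,D \right)} = -4 - D$
$- \frac{22}{x{\left(9,-6 \right)}} - \frac{430}{U} = - \frac{22}{-4 - -6} - \frac{430}{56} = - \frac{22}{-4 + 6} - \frac{215}{28} = - \frac{22}{2} - \frac{215}{28} = \left(-22\right) \frac{1}{2} - \frac{215}{28} = -11 - \frac{215}{28} = - \frac{523}{28}$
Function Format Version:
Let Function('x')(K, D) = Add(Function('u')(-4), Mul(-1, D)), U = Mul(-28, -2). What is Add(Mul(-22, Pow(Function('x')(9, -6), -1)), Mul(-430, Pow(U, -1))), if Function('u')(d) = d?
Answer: Rational(-523, 28) ≈ -18.679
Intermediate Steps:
U = 56
Function('x')(K, D) = Add(-4, Mul(-1, D))
Add(Mul(-22, Pow(Function('x')(9, -6), -1)), Mul(-430, Pow(U, -1))) = Add(Mul(-22, Pow(Add(-4, Mul(-1, -6)), -1)), Mul(-430, Pow(56, -1))) = Add(Mul(-22, Pow(Add(-4, 6), -1)), Mul(-430, Rational(1, 56))) = Add(Mul(-22, Pow(2, -1)), Rational(-215, 28)) = Add(Mul(-22, Rational(1, 2)), Rational(-215, 28)) = Add(-11, Rational(-215, 28)) = Rational(-523, 28)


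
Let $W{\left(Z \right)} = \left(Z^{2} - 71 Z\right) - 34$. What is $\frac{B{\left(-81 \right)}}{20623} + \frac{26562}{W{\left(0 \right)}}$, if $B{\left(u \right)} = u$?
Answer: $- \frac{273895440}{350591} \approx -781.24$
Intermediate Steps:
$W{\left(Z \right)} = -34 + Z^{2} - 71 Z$
$\frac{B{\left(-81 \right)}}{20623} + \frac{26562}{W{\left(0 \right)}} = - \frac{81}{20623} + \frac{26562}{-34 + 0^{2} - 0} = \left(-81\right) \frac{1}{20623} + \frac{26562}{-34 + 0 + 0} = - \frac{81}{20623} + \frac{26562}{-34} = - \frac{81}{20623} + 26562 \left(- \frac{1}{34}\right) = - \frac{81}{20623} - \frac{13281}{17} = - \frac{273895440}{350591}$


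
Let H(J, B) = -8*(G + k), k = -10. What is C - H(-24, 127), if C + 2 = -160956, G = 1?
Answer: -161030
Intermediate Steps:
H(J, B) = 72 (H(J, B) = -8*(1 - 10) = -8*(-9) = 72)
C = -160958 (C = -2 - 160956 = -160958)
C - H(-24, 127) = -160958 - 1*72 = -160958 - 72 = -161030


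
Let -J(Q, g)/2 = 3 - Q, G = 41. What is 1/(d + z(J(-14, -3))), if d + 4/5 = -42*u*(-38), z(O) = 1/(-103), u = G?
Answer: 515/33699123 ≈ 1.5282e-5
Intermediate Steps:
u = 41
J(Q, g) = -6 + 2*Q (J(Q, g) = -2*(3 - Q) = -6 + 2*Q)
z(O) = -1/103
d = 327176/5 (d = -⅘ - 42*41*(-38) = -⅘ - 1722*(-38) = -⅘ + 65436 = 327176/5 ≈ 65435.)
1/(d + z(J(-14, -3))) = 1/(327176/5 - 1/103) = 1/(33699123/515) = 515/33699123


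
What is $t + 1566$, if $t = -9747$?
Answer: $-8181$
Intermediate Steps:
$t + 1566 = -9747 + 1566 = -8181$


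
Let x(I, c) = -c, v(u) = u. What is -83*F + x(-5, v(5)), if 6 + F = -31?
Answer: 3066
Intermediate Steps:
F = -37 (F = -6 - 31 = -37)
-83*F + x(-5, v(5)) = -83*(-37) - 1*5 = 3071 - 5 = 3066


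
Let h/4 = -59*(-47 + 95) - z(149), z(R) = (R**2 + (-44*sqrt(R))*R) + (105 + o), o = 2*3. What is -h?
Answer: 100576 - 26224*sqrt(149) ≈ -2.1953e+5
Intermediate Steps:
o = 6
z(R) = 111 + R**2 - 44*R**(3/2) (z(R) = (R**2 + (-44*sqrt(R))*R) + (105 + 6) = (R**2 - 44*R**(3/2)) + 111 = 111 + R**2 - 44*R**(3/2))
h = -100576 + 26224*sqrt(149) (h = 4*(-59*(-47 + 95) - (111 + 149**2 - 6556*sqrt(149))) = 4*(-59*48 - (111 + 22201 - 6556*sqrt(149))) = 4*(-2832 - (111 + 22201 - 6556*sqrt(149))) = 4*(-2832 - (22312 - 6556*sqrt(149))) = 4*(-2832 + (-22312 + 6556*sqrt(149))) = 4*(-25144 + 6556*sqrt(149)) = -100576 + 26224*sqrt(149) ≈ 2.1953e+5)
-h = -(-100576 + 26224*sqrt(149)) = 100576 - 26224*sqrt(149)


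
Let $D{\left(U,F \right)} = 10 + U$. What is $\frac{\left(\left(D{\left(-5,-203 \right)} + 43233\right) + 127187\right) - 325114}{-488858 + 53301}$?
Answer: $\frac{154689}{435557} \approx 0.35515$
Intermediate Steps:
$\frac{\left(\left(D{\left(-5,-203 \right)} + 43233\right) + 127187\right) - 325114}{-488858 + 53301} = \frac{\left(\left(\left(10 - 5\right) + 43233\right) + 127187\right) - 325114}{-488858 + 53301} = \frac{\left(\left(5 + 43233\right) + 127187\right) - 325114}{-435557} = \left(\left(43238 + 127187\right) - 325114\right) \left(- \frac{1}{435557}\right) = \left(170425 - 325114\right) \left(- \frac{1}{435557}\right) = \left(-154689\right) \left(- \frac{1}{435557}\right) = \frac{154689}{435557}$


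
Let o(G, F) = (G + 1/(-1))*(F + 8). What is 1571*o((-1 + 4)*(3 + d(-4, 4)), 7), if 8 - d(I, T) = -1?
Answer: 824775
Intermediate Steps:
d(I, T) = 9 (d(I, T) = 8 - 1*(-1) = 8 + 1 = 9)
o(G, F) = (-1 + G)*(8 + F) (o(G, F) = (G - 1)*(8 + F) = (-1 + G)*(8 + F))
1571*o((-1 + 4)*(3 + d(-4, 4)), 7) = 1571*(-8 - 1*7 + 8*((-1 + 4)*(3 + 9)) + 7*((-1 + 4)*(3 + 9))) = 1571*(-8 - 7 + 8*(3*12) + 7*(3*12)) = 1571*(-8 - 7 + 8*36 + 7*36) = 1571*(-8 - 7 + 288 + 252) = 1571*525 = 824775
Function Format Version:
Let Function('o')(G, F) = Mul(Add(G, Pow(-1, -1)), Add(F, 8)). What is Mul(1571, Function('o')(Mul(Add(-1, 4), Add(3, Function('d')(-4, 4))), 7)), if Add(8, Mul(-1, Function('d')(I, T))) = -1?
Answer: 824775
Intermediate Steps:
Function('d')(I, T) = 9 (Function('d')(I, T) = Add(8, Mul(-1, -1)) = Add(8, 1) = 9)
Function('o')(G, F) = Mul(Add(-1, G), Add(8, F)) (Function('o')(G, F) = Mul(Add(G, -1), Add(8, F)) = Mul(Add(-1, G), Add(8, F)))
Mul(1571, Function('o')(Mul(Add(-1, 4), Add(3, Function('d')(-4, 4))), 7)) = Mul(1571, Add(-8, Mul(-1, 7), Mul(8, Mul(Add(-1, 4), Add(3, 9))), Mul(7, Mul(Add(-1, 4), Add(3, 9))))) = Mul(1571, Add(-8, -7, Mul(8, Mul(3, 12)), Mul(7, Mul(3, 12)))) = Mul(1571, Add(-8, -7, Mul(8, 36), Mul(7, 36))) = Mul(1571, Add(-8, -7, 288, 252)) = Mul(1571, 525) = 824775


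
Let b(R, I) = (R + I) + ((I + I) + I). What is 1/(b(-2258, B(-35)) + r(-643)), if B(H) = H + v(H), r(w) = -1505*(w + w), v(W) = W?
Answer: 1/1932892 ≈ 5.1736e-7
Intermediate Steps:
r(w) = -3010*w
B(H) = 2*H (B(H) = H + H = 2*H)
b(R, I) = R + 4*I (b(R, I) = (I + R) + (2*I + I) = (I + R) + 3*I = R + 4*I)
1/(b(-2258, B(-35)) + r(-643)) = 1/((-2258 + 4*(2*(-35))) - 3010*(-643)) = 1/((-2258 + 4*(-70)) + 1935430) = 1/((-2258 - 280) + 1935430) = 1/(-2538 + 1935430) = 1/1932892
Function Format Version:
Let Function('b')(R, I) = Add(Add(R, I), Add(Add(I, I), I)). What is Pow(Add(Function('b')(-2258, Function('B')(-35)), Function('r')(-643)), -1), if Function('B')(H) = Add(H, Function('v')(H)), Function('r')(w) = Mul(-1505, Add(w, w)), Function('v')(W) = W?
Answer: Rational(1, 1932892) ≈ 5.1736e-7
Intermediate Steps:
Function('r')(w) = Mul(-3010, w) (Function('r')(w) = Mul(-1505, Mul(2, w)) = Mul(-3010, w))
Function('B')(H) = Mul(2, H) (Function('B')(H) = Add(H, H) = Mul(2, H))
Function('b')(R, I) = Add(R, Mul(4, I)) (Function('b')(R, I) = Add(Add(I, R), Add(Mul(2, I), I)) = Add(Add(I, R), Mul(3, I)) = Add(R, Mul(4, I)))
Pow(Add(Function('b')(-2258, Function('B')(-35)), Function('r')(-643)), -1) = Pow(Add(Add(-2258, Mul(4, Mul(2, -35))), Mul(-3010, -643)), -1) = Pow(Add(Add(-2258, Mul(4, -70)), 1935430), -1) = Pow(Add(Add(-2258, -280), 1935430), -1) = Pow(Add(-2538, 1935430), -1) = Pow(1932892, -1) = Rational(1, 1932892)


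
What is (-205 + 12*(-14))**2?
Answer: 139129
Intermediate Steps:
(-205 + 12*(-14))**2 = (-205 - 168)**2 = (-373)**2 = 139129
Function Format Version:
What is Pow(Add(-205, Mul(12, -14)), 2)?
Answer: 139129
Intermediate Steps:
Pow(Add(-205, Mul(12, -14)), 2) = Pow(Add(-205, -168), 2) = Pow(-373, 2) = 139129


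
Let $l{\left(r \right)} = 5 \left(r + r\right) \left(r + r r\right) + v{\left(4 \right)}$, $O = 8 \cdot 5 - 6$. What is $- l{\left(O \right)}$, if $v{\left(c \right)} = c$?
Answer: $-404604$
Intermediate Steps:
$O = 34$ ($O = 40 - 6 = 34$)
$l{\left(r \right)} = 4 + 10 r \left(r + r^{2}\right)$ ($l{\left(r \right)} = 5 \left(r + r\right) \left(r + r r\right) + 4 = 5 \cdot 2 r \left(r + r^{2}\right) + 4 = 10 r \left(r + r^{2}\right) + 4 = 4 + 10 r \left(r + r^{2}\right)$)
$- l{\left(O \right)} = - (4 + 10 \cdot 34^{2} + 10 \cdot 34^{3}) = - (4 + 10 \cdot 1156 + 10 \cdot 39304) = - (4 + 11560 + 393040) = \left(-1\right) 404604 = -404604$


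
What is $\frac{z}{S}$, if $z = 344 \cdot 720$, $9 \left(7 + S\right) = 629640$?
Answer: $\frac{247680}{69953} \approx 3.5407$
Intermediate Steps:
$S = 69953$ ($S = -7 + \frac{1}{9} \cdot 629640 = -7 + 69960 = 69953$)
$z = 247680$
$\frac{z}{S} = \frac{247680}{69953}$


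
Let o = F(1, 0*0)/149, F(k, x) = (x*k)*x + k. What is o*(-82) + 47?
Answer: 6921/149 ≈ 46.450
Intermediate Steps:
F(k, x) = k + k*x² (F(k, x) = (k*x)*x + k = k*x² + k = k + k*x²)
o = 1/149 (o = (1*(1 + (0*0)²))/149 = (1*(1 + 0²))*(1/149) = (1*(1 + 0))*(1/149) = (1*1)*(1/149) = 1*(1/149) = 1/149 ≈ 0.0067114)
o*(-82) + 47 = (1/149)*(-82) + 47 = -82/149 + 47 = 6921/149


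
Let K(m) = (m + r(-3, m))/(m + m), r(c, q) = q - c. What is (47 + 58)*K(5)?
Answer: 273/2 ≈ 136.50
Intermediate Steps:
K(m) = (3 + 2*m)/(2*m) (K(m) = (m + (m - 1*(-3)))/(m + m) = (m + (m + 3))/((2*m)) = (m + (3 + m))*(1/(2*m)) = (3 + 2*m)*(1/(2*m)) = (3 + 2*m)/(2*m))
(47 + 58)*K(5) = (47 + 58)*((3/2 + 5)/5) = 105*((⅕)*(13/2)) = 105*(13/10) = 273/2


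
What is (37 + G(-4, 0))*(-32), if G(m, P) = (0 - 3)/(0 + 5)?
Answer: -5824/5 ≈ -1164.8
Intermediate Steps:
G(m, P) = -⅗ (G(m, P) = -3/5 = -3*⅕ = -⅗)
(37 + G(-4, 0))*(-32) = (37 - ⅗)*(-32) = (182/5)*(-32) = -5824/5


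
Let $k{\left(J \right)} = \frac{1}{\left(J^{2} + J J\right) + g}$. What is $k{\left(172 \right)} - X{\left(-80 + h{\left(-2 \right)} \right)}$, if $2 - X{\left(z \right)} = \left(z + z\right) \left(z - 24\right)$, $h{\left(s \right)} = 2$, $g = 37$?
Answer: $\frac{941951551}{59205} \approx 15910.0$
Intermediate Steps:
$X{\left(z \right)} = 2 - 2 z \left(-24 + z\right)$ ($X{\left(z \right)} = 2 - \left(z + z\right) \left(z - 24\right) = 2 - 2 z \left(-24 + z\right)$)
$k{\left(J \right)} = \frac{1}{37 + 2 J^{2}}$ ($k{\left(J \right)} = \frac{1}{\left(J^{2} + J J\right) + 37} = \frac{1}{\left(J^{2} + J^{2}\right) + 37} = \frac{1}{2 J^{2} + 37} = \frac{1}{37 + 2 J^{2}}$)
$k{\left(172 \right)} - X{\left(-80 + h{\left(-2 \right)} \right)} = \frac{1}{37 + 2 \cdot 172^{2}} - \left(2 - 2 \left(-80 + 2\right)^{2} + 48 \left(-80 + 2\right)\right) = \frac{1}{37 + 2 \cdot 29584} - \left(2 - 2 \left(-78\right)^{2} + 48 \left(-78\right)\right) = \frac{1}{37 + 59168} - \left(2 - 12168 - 3744\right) = \frac{1}{59205} - \left(2 - 12168 - 3744\right) = \frac{1}{59205} - -15910 = \frac{1}{59205} + 15910 = \frac{941951551}{59205}$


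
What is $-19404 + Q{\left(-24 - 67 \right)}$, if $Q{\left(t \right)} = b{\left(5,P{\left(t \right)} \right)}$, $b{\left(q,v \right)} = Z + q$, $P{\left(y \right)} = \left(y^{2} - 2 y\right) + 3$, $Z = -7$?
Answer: $-19406$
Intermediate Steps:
$P{\left(y \right)} = 3 + y^{2} - 2 y$
$b{\left(q,v \right)} = -7 + q$
$Q{\left(t \right)} = -2$ ($Q{\left(t \right)} = -7 + 5 = -2$)
$-19404 + Q{\left(-24 - 67 \right)} = -19404 - 2 = -19406$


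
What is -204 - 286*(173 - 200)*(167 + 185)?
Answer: 2717940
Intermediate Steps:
-204 - 286*(173 - 200)*(167 + 185) = -204 - (-7722)*352 = -204 - 286*(-9504) = -204 + 2718144 = 2717940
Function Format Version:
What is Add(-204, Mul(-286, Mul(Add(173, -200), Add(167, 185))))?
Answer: 2717940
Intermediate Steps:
Add(-204, Mul(-286, Mul(Add(173, -200), Add(167, 185)))) = Add(-204, Mul(-286, Mul(-27, 352))) = Add(-204, Mul(-286, -9504)) = Add(-204, 2718144) = 2717940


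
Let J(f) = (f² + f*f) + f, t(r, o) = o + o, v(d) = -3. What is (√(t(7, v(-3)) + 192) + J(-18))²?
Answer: (630 + √186)² ≈ 4.1427e+5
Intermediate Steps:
t(r, o) = 2*o
J(f) = f + 2*f² (J(f) = (f² + f²) + f = 2*f² + f = f + 2*f²)
(√(t(7, v(-3)) + 192) + J(-18))² = (√(2*(-3) + 192) - 18*(1 + 2*(-18)))² = (√(-6 + 192) - 18*(1 - 36))² = (√186 - 18*(-35))² = (√186 + 630)² = (630 + √186)²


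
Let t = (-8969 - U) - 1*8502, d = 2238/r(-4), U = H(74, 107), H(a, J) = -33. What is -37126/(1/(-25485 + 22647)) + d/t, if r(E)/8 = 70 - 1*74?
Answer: 29397283961823/279008 ≈ 1.0536e+8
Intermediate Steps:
U = -33
r(E) = -32 (r(E) = 8*(70 - 1*74) = 8*(70 - 74) = 8*(-4) = -32)
d = -1119/16 (d = 2238/(-32) = 2238*(-1/32) = -1119/16 ≈ -69.938)
t = -17438 (t = (-8969 - 1*(-33)) - 1*8502 = (-8969 + 33) - 8502 = -8936 - 8502 = -17438)
-37126/(1/(-25485 + 22647)) + d/t = -37126/(1/(-25485 + 22647)) - 1119/16/(-17438) = -37126/(1/(-2838)) - 1119/16*(-1/17438) = -37126/(-1/2838) + 1119/279008 = -37126*(-2838) + 1119/279008 = 105363588 + 1119/279008 = 29397283961823/279008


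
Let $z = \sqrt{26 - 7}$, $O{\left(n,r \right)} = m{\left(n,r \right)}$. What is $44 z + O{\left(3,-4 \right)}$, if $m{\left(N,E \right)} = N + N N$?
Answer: $12 + 44 \sqrt{19} \approx 203.79$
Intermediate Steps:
$m{\left(N,E \right)} = N + N^{2}$
$O{\left(n,r \right)} = n \left(1 + n\right)$
$z = \sqrt{19} \approx 4.3589$
$44 z + O{\left(3,-4 \right)} = 44 \sqrt{19} + 3 \left(1 + 3\right) = 44 \sqrt{19} + 3 \cdot 4 = 44 \sqrt{19} + 12 = 12 + 44 \sqrt{19}$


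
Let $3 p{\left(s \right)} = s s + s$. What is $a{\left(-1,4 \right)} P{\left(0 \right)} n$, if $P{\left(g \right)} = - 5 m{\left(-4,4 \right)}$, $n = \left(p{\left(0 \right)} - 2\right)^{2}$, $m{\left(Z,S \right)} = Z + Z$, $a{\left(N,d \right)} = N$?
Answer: $-160$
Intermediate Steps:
$p{\left(s \right)} = \frac{s}{3} + \frac{s^{2}}{3}$ ($p{\left(s \right)} = \frac{s s + s}{3} = \frac{s^{2} + s}{3} = \frac{s + s^{2}}{3} = \frac{s}{3} + \frac{s^{2}}{3}$)
$m{\left(Z,S \right)} = 2 Z$
$n = 4$ ($n = \left(\frac{1}{3} \cdot 0 \left(1 + 0\right) - 2\right)^{2} = \left(\frac{1}{3} \cdot 0 \cdot 1 - 2\right)^{2} = \left(0 - 2\right)^{2} = \left(-2\right)^{2} = 4$)
$P{\left(g \right)} = 40$ ($P{\left(g \right)} = - 5 \cdot 2 \left(-4\right) = \left(-5\right) \left(-8\right) = 40$)
$a{\left(-1,4 \right)} P{\left(0 \right)} n = \left(-1\right) 40 \cdot 4 = \left(-40\right) 4 = -160$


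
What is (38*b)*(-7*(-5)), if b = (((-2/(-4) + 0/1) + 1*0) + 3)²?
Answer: 32585/2 ≈ 16293.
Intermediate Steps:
b = 49/4 (b = (((-2*(-¼) + 0*1) + 0) + 3)² = (((½ + 0) + 0) + 3)² = ((½ + 0) + 3)² = (½ + 3)² = (7/2)² = 49/4 ≈ 12.250)
(38*b)*(-7*(-5)) = (38*(49/4))*(-7*(-5)) = (931/2)*35 = 32585/2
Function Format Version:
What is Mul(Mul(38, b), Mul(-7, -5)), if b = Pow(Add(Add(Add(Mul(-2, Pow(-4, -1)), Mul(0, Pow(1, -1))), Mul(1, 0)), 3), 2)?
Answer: Rational(32585, 2) ≈ 16293.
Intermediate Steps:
b = Rational(49, 4) (b = Pow(Add(Add(Add(Mul(-2, Rational(-1, 4)), Mul(0, 1)), 0), 3), 2) = Pow(Add(Add(Add(Rational(1, 2), 0), 0), 3), 2) = Pow(Add(Add(Rational(1, 2), 0), 3), 2) = Pow(Add(Rational(1, 2), 3), 2) = Pow(Rational(7, 2), 2) = Rational(49, 4) ≈ 12.250)
Mul(Mul(38, b), Mul(-7, -5)) = Mul(Mul(38, Rational(49, 4)), Mul(-7, -5)) = Mul(Rational(931, 2), 35) = Rational(32585, 2)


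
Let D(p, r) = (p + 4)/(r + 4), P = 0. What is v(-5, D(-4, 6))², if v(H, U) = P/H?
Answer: 0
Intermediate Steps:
D(p, r) = (4 + p)/(4 + r)
v(H, U) = 0 (v(H, U) = 0/H = 0)
v(-5, D(-4, 6))² = 0² = 0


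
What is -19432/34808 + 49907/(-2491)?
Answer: -223195996/10838341 ≈ -20.593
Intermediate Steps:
-19432/34808 + 49907/(-2491) = -19432*1/34808 + 49907*(-1/2491) = -2429/4351 - 49907/2491 = -223195996/10838341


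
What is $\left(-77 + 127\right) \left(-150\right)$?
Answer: $-7500$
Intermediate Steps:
$\left(-77 + 127\right) \left(-150\right) = 50 \left(-150\right) = -7500$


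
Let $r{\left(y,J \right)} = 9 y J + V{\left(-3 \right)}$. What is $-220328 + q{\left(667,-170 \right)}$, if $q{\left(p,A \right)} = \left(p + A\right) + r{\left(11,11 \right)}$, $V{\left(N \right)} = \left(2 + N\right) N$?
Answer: $-218739$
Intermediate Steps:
$V{\left(N \right)} = N \left(2 + N\right)$
$r{\left(y,J \right)} = 3 + 9 J y$ ($r{\left(y,J \right)} = 9 y J - 3 \left(2 - 3\right) = 9 J y - -3 = 9 J y + 3 = 3 + 9 J y$)
$q{\left(p,A \right)} = 1092 + A + p$ ($q{\left(p,A \right)} = \left(p + A\right) + \left(3 + 9 \cdot 11 \cdot 11\right) = \left(A + p\right) + \left(3 + 1089\right) = \left(A + p\right) + 1092 = 1092 + A + p$)
$-220328 + q{\left(667,-170 \right)} = -220328 + \left(1092 - 170 + 667\right) = -220328 + 1589 = -218739$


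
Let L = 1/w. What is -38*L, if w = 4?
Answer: -19/2 ≈ -9.5000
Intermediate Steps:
L = ¼ (L = 1/4 = ¼ ≈ 0.25000)
-38*L = -38*¼ = -19/2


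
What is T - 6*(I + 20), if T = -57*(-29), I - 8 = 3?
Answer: 1467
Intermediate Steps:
I = 11 (I = 8 + 3 = 11)
T = 1653
T - 6*(I + 20) = 1653 - 6*(11 + 20) = 1653 - 6*31 = 1653 - 1*186 = 1653 - 186 = 1467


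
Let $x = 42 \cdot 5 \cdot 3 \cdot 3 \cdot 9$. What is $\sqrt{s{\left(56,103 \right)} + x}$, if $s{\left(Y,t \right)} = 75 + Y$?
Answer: $\sqrt{17141} \approx 130.92$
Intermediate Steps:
$x = 17010$ ($x = 42 \cdot 15 \cdot 3 \cdot 9 = 42 \cdot 45 \cdot 9 = 42 \cdot 405 = 17010$)
$\sqrt{s{\left(56,103 \right)} + x} = \sqrt{\left(75 + 56\right) + 17010} = \sqrt{131 + 17010} = \sqrt{17141}$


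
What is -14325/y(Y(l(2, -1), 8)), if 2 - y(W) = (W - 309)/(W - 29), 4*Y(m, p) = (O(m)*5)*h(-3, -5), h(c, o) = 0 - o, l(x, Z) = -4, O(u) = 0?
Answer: 415425/251 ≈ 1655.1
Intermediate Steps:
h(c, o) = -o
Y(m, p) = 0 (Y(m, p) = ((0*5)*(-1*(-5)))/4 = (0*5)/4 = (¼)*0 = 0)
y(W) = 2 - (-309 + W)/(-29 + W) (y(W) = 2 - (W - 309)/(W - 29) = 2 - (-309 + W)/(-29 + W))
-14325/y(Y(l(2, -1), 8)) = -14325*(-29 + 0)/(251 + 0) = -14325/(251/(-29)) = -14325/((-1/29*251)) = -14325/(-251/29) = -14325*(-29/251) = 415425/251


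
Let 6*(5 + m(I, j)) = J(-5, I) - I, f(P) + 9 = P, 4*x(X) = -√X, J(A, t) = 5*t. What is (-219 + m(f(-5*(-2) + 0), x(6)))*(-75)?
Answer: 16750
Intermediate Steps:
x(X) = -√X/4 (x(X) = (-√X)/4 = -√X/4)
f(P) = -9 + P
m(I, j) = -5 + 2*I/3 (m(I, j) = -5 + (5*I - I)/6 = -5 + (4*I)/6 = -5 + 2*I/3)
(-219 + m(f(-5*(-2) + 0), x(6)))*(-75) = (-219 + (-5 + 2*(-9 + (-5*(-2) + 0))/3))*(-75) = (-219 + (-5 + 2*(-9 + (10 + 0))/3))*(-75) = (-219 + (-5 + 2*(-9 + 10)/3))*(-75) = (-219 + (-5 + (⅔)*1))*(-75) = (-219 + (-5 + ⅔))*(-75) = (-219 - 13/3)*(-75) = -670/3*(-75) = 16750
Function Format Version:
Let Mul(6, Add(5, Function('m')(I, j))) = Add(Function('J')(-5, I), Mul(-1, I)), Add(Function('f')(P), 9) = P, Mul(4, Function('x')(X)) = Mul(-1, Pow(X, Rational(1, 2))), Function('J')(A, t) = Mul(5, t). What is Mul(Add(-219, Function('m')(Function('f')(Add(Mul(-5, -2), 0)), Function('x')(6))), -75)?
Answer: 16750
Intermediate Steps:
Function('x')(X) = Mul(Rational(-1, 4), Pow(X, Rational(1, 2))) (Function('x')(X) = Mul(Rational(1, 4), Mul(-1, Pow(X, Rational(1, 2)))) = Mul(Rational(-1, 4), Pow(X, Rational(1, 2))))
Function('f')(P) = Add(-9, P)
Function('m')(I, j) = Add(-5, Mul(Rational(2, 3), I)) (Function('m')(I, j) = Add(-5, Mul(Rational(1, 6), Add(Mul(5, I), Mul(-1, I)))) = Add(-5, Mul(Rational(1, 6), Mul(4, I))) = Add(-5, Mul(Rational(2, 3), I)))
Mul(Add(-219, Function('m')(Function('f')(Add(Mul(-5, -2), 0)), Function('x')(6))), -75) = Mul(Add(-219, Add(-5, Mul(Rational(2, 3), Add(-9, Add(Mul(-5, -2), 0))))), -75) = Mul(Add(-219, Add(-5, Mul(Rational(2, 3), Add(-9, Add(10, 0))))), -75) = Mul(Add(-219, Add(-5, Mul(Rational(2, 3), Add(-9, 10)))), -75) = Mul(Add(-219, Add(-5, Mul(Rational(2, 3), 1))), -75) = Mul(Add(-219, Add(-5, Rational(2, 3))), -75) = Mul(Add(-219, Rational(-13, 3)), -75) = Mul(Rational(-670, 3), -75) = 16750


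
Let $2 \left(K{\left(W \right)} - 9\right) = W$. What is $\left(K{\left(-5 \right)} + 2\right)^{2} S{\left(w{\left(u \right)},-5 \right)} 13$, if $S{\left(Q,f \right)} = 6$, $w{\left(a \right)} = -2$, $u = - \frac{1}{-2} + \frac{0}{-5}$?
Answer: $\frac{11271}{2} \approx 5635.5$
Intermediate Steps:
$u = \frac{1}{2}$ ($u = \left(-1\right) \left(- \frac{1}{2}\right) + 0 \left(- \frac{1}{5}\right) = \frac{1}{2} + 0 = \frac{1}{2} \approx 0.5$)
$K{\left(W \right)} = 9 + \frac{W}{2}$
$\left(K{\left(-5 \right)} + 2\right)^{2} S{\left(w{\left(u \right)},-5 \right)} 13 = \left(\left(9 + \frac{1}{2} \left(-5\right)\right) + 2\right)^{2} \cdot 6 \cdot 13 = \left(\left(9 - \frac{5}{2}\right) + 2\right)^{2} \cdot 6 \cdot 13 = \left(\frac{13}{2} + 2\right)^{2} \cdot 6 \cdot 13 = \left(\frac{17}{2}\right)^{2} \cdot 6 \cdot 13 = \frac{289}{4} \cdot 6 \cdot 13 = \frac{867}{2} \cdot 13 = \frac{11271}{2}$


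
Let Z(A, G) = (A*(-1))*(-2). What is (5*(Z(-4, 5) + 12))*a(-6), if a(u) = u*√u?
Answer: -120*I*√6 ≈ -293.94*I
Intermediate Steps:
Z(A, G) = 2*A (Z(A, G) = -A*(-2) = 2*A)
a(u) = u^(3/2)
(5*(Z(-4, 5) + 12))*a(-6) = (5*(2*(-4) + 12))*(-6)^(3/2) = (5*(-8 + 12))*(-6*I*√6) = (5*4)*(-6*I*√6) = 20*(-6*I*√6) = -120*I*√6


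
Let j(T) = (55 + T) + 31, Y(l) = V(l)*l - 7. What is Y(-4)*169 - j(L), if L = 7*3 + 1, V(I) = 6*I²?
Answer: -66187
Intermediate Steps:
Y(l) = -7 + 6*l³ (Y(l) = (6*l²)*l - 7 = 6*l³ - 7 = -7 + 6*l³)
L = 22 (L = 21 + 1 = 22)
j(T) = 86 + T
Y(-4)*169 - j(L) = (-7 + 6*(-4)³)*169 - (86 + 22) = (-7 + 6*(-64))*169 - 1*108 = (-7 - 384)*169 - 108 = -391*169 - 108 = -66079 - 108 = -66187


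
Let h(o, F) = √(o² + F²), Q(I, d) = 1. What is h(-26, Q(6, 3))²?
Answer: 677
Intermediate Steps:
h(o, F) = √(F² + o²)
h(-26, Q(6, 3))² = (√(1² + (-26)²))² = (√(1 + 676))² = (√677)² = 677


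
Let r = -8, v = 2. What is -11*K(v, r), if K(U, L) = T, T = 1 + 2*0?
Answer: -11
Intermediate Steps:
T = 1 (T = 1 + 0 = 1)
K(U, L) = 1
-11*K(v, r) = -11*1 = -11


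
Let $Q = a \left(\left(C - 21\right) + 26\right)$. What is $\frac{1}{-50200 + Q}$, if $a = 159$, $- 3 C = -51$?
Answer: $- \frac{1}{46702} \approx -2.1412 \cdot 10^{-5}$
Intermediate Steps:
$C = 17$ ($C = \left(- \frac{1}{3}\right) \left(-51\right) = 17$)
$Q = 3498$ ($Q = 159 \left(\left(17 - 21\right) + 26\right) = 159 \left(-4 + 26\right) = 159 \cdot 22 = 3498$)
$\frac{1}{-50200 + Q} = \frac{1}{-50200 + 3498} = \frac{1}{-46702} = - \frac{1}{46702}$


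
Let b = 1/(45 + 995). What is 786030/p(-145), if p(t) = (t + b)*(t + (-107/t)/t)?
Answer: 1432277665000/38312144739 ≈ 37.384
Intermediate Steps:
b = 1/1040 ≈ 0.00096154
p(t) = (1/1040 + t)*(t - 107/t**2) (p(t) = (t + 1/1040)*(t + (-107/t)/t) = (1/1040 + t)*(t - 107/t**2))
786030/p(-145) = 786030/((-145)**2 - 107/(-145) - 107/1040/(-145)**2 + (1/1040)*(-145)) = 786030/(21025 - 107*(-1/145) - 107/1040*1/21025 - 29/208) = 786030/(21025 + 107/145 - 107/21866000 - 29/208) = 786030/(114936434217/5466500) = 786030*(5466500/114936434217) = 1432277665000/38312144739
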